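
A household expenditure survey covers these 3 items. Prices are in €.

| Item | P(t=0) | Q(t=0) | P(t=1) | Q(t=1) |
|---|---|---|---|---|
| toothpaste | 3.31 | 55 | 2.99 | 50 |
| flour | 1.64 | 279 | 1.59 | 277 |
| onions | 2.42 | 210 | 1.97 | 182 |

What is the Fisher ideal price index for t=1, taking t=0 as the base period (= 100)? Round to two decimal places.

89.24

Laspeyres component (base-period weights):
ΣP(t=1)Q(t=0) = 2.99×55 + 1.59×279 + 1.97×210 = 164.45 + 443.61 + 413.7 = 1021.76
ΣP(t=0)Q(t=0) = 3.31×55 + 1.64×279 + 2.42×210 = 182.05 + 457.56 + 508.2 = 1147.81
L = 1021.76 / 1147.81 × 100 = 89.0182
Paasche component (current-period weights):
ΣP(t=1)Q(t=1) = 2.99×50 + 1.59×277 + 1.97×182 = 149.5 + 440.43 + 358.54 = 948.47
ΣP(t=0)Q(t=1) = 3.31×50 + 1.64×277 + 2.42×182 = 165.5 + 454.28 + 440.44 = 1060.22
P = 948.47 / 1060.22 × 100 = 89.4597
Fisher = √(L × P) = √(89.0182 × 89.4597) = 89.2387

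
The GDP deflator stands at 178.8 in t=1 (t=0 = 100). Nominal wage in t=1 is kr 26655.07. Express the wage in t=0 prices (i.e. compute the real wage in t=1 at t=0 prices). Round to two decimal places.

Real = Nominal ÷ (Index/100) = 26655.07 ÷ (178.8/100)
     = 26655.07 ÷ 1.788 = 14907.7573

14907.76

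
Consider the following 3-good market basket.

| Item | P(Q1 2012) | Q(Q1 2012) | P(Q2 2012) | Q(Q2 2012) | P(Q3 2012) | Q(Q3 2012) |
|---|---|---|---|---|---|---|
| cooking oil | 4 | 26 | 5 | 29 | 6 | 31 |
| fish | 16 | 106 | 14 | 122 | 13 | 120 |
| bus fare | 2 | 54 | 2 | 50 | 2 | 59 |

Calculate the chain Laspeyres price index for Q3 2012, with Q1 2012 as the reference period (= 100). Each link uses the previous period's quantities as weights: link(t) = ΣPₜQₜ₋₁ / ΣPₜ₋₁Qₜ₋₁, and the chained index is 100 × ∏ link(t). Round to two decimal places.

Link Q1 2012→Q2 2012:
ΣP(Q2 2012)Q(Q1 2012) = 5×26 + 14×106 + 2×54 = 130 + 1484 + 108 = 1722
ΣP(Q1 2012)Q(Q1 2012) = 4×26 + 16×106 + 2×54 = 104 + 1696 + 108 = 1908
link = 1722/1908 = 0.902516
Link Q2 2012→Q3 2012:
ΣP(Q3 2012)Q(Q2 2012) = 6×29 + 13×122 + 2×50 = 174 + 1586 + 100 = 1860
ΣP(Q2 2012)Q(Q2 2012) = 5×29 + 14×122 + 2×50 = 145 + 1708 + 100 = 1953
link = 1860/1953 = 0.952381
Chained index = 100 × 0.902516 × 0.952381 = 85.9539

85.95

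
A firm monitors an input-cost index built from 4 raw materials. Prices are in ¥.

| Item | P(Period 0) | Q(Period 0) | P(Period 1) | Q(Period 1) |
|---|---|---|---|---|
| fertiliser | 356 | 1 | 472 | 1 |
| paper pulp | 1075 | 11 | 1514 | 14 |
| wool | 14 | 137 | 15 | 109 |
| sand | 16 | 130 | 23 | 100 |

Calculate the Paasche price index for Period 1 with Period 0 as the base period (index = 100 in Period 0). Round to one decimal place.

138.2

Paasche price index uses current-period quantities as weights.
ΣP(Period 1)·Q(Period 1) = 472×1 + 1514×14 + 15×109 + 23×100 = 472 + 21196 + 1635 + 2300 = 25603
ΣP(Period 0)·Q(Period 1) = 356×1 + 1075×14 + 14×109 + 16×100 = 356 + 15050 + 1526 + 1600 = 18532
Index = 25603 / 18532 × 100 = 138.1556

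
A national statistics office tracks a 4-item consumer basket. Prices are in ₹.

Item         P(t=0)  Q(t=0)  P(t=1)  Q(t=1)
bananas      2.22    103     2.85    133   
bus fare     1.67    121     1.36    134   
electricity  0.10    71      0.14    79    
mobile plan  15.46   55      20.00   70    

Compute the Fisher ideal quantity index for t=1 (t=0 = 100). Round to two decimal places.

Laspeyres component (base-period weights):
ΣP(t=0)Q(t=1) = 2.22×133 + 1.67×134 + 0.10×79 + 15.46×70 = 295.26 + 223.78 + 7.9 + 1082.2 = 1609.14
ΣP(t=0)Q(t=0) = 2.22×103 + 1.67×121 + 0.10×71 + 15.46×55 = 228.66 + 202.07 + 7.1 + 850.3 = 1288.13
L = 1609.14 / 1288.13 × 100 = 124.9206
Paasche component (current-period weights):
ΣP(t=1)Q(t=1) = 2.85×133 + 1.36×134 + 0.14×79 + 20.00×70 = 379.05 + 182.24 + 11.06 + 1400 = 1972.35
ΣP(t=1)Q(t=0) = 2.85×103 + 1.36×121 + 0.14×71 + 20.00×55 = 293.55 + 164.56 + 9.94 + 1100 = 1568.05
P = 1972.35 / 1568.05 × 100 = 125.7836
Fisher = √(L × P) = √(124.9206 × 125.7836) = 125.3514

125.35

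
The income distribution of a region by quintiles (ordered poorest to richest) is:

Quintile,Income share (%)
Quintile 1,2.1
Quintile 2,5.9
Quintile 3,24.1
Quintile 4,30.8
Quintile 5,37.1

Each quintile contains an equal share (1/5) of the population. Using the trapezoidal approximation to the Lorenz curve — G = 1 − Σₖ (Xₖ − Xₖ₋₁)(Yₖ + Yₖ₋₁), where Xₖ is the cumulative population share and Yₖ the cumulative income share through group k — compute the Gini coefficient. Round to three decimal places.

0.380

Cumulative income shares Yₖ: 0.0210, 0.0800, 0.3210, 0.6290, 1.0000
Σ (Xₖ−Xₖ₋₁)(Yₖ+Yₖ₋₁) = (1/5)(0.0210+0.0000) + (1/5)(0.0800+0.0210) + (1/5)(0.3210+0.0800) + (1/5)(0.6290+0.3210) + (1/5)(1.0000+0.6290)
  = 0.0042 + 0.0202 + 0.0802 + 0.1900 + 0.3258 = 0.6204
G = 1 − 0.6204 = 0.3796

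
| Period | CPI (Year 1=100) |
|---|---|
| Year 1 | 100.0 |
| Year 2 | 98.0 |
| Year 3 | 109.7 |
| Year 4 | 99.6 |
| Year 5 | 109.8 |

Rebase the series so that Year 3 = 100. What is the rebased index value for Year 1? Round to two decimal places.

Rebased(Year 1) = 100.0 / 109.7 × 100 = 91.1577

91.16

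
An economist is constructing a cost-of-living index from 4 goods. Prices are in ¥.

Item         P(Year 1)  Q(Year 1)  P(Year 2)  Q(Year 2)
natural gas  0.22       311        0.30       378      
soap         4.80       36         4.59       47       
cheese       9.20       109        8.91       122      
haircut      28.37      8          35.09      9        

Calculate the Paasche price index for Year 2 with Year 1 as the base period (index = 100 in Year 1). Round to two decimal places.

Paasche price index uses current-period quantities as weights.
ΣP(Year 2)·Q(Year 2) = 0.30×378 + 4.59×47 + 8.91×122 + 35.09×9 = 113.4 + 215.73 + 1087.02 + 315.81 = 1731.96
ΣP(Year 1)·Q(Year 2) = 0.22×378 + 4.80×47 + 9.20×122 + 28.37×9 = 83.16 + 225.6 + 1122.4 + 255.33 = 1686.49
Index = 1731.96 / 1686.49 × 100 = 102.6961

102.70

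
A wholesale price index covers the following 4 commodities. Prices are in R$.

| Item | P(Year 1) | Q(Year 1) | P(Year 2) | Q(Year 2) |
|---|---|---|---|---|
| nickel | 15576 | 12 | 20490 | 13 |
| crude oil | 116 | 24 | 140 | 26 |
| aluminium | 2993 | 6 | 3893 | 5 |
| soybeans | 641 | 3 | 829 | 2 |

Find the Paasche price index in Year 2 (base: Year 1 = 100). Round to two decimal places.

Paasche price index uses current-period quantities as weights.
ΣP(Year 2)·Q(Year 2) = 20490×13 + 140×26 + 3893×5 + 829×2 = 266370 + 3640 + 19465 + 1658 = 291133
ΣP(Year 1)·Q(Year 2) = 15576×13 + 116×26 + 2993×5 + 641×2 = 202488 + 3016 + 14965 + 1282 = 221751
Index = 291133 / 221751 × 100 = 131.2882

131.29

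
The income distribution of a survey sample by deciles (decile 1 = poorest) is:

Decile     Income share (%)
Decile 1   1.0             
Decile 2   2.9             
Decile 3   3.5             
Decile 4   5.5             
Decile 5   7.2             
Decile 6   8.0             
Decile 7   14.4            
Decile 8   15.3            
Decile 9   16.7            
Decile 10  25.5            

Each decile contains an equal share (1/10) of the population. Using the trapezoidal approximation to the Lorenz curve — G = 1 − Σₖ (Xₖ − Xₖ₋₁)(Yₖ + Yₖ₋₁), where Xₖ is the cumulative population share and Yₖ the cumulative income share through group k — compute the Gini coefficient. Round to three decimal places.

Cumulative income shares Yₖ: 0.0100, 0.0390, 0.0740, 0.1290, 0.2010, 0.2810, 0.4250, 0.5780, 0.7450, 1.0000
Σ (Xₖ−Xₖ₋₁)(Yₖ+Yₖ₋₁) = (1/10)(0.0100+0.0000) + (1/10)(0.0390+0.0100) + (1/10)(0.0740+0.0390) + (1/10)(0.1290+0.0740) + (1/10)(0.2010+0.1290) + (1/10)(0.2810+0.2010) + (1/10)(0.4250+0.2810) + (1/10)(0.5780+0.4250) + (1/10)(0.7450+0.5780) + (1/10)(1.0000+0.7450)
  = 0.0010 + 0.0049 + 0.0113 + 0.0203 + 0.0330 + 0.0482 + 0.0706 + 0.1003 + 0.1323 + 0.1745 = 0.5964
G = 1 − 0.5964 = 0.4036

0.404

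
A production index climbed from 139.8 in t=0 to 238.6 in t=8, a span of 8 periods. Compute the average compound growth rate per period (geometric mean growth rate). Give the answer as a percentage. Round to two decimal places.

Growth factor = (238.6/139.8)^(1/8) = (1.706724)^(1/8) = 1.069105
Growth rate = 1.069105 − 1 = 0.069105 = 6.9105%

6.91%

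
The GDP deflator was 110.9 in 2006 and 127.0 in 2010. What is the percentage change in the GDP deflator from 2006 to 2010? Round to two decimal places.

14.52%

Change = (127.0 − 110.9) / 110.9 × 100
       = 16.1 / 110.9 × 100 = 14.5176%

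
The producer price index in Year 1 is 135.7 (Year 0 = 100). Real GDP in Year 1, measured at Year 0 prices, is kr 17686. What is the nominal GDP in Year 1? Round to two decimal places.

Nominal = Real × (Index/100) = 17686 × (135.7/100)
        = 17686 × 1.357 = 23999.9020

23999.90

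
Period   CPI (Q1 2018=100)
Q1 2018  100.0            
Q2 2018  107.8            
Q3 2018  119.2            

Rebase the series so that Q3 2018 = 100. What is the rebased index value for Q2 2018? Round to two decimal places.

Rebased(Q2 2018) = 107.8 / 119.2 × 100 = 90.4362

90.44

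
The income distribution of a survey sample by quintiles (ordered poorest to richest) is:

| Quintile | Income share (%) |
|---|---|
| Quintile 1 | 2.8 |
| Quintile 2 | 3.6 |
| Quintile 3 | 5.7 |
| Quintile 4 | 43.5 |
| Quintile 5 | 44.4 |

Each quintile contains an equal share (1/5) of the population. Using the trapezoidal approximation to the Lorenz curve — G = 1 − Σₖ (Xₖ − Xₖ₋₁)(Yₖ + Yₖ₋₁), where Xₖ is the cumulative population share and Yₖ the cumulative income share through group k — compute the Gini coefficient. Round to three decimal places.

0.492

Cumulative income shares Yₖ: 0.0280, 0.0640, 0.1210, 0.5560, 1.0000
Σ (Xₖ−Xₖ₋₁)(Yₖ+Yₖ₋₁) = (1/5)(0.0280+0.0000) + (1/5)(0.0640+0.0280) + (1/5)(0.1210+0.0640) + (1/5)(0.5560+0.1210) + (1/5)(1.0000+0.5560)
  = 0.0056 + 0.0184 + 0.0370 + 0.1354 + 0.3112 = 0.5076
G = 1 − 0.5076 = 0.4924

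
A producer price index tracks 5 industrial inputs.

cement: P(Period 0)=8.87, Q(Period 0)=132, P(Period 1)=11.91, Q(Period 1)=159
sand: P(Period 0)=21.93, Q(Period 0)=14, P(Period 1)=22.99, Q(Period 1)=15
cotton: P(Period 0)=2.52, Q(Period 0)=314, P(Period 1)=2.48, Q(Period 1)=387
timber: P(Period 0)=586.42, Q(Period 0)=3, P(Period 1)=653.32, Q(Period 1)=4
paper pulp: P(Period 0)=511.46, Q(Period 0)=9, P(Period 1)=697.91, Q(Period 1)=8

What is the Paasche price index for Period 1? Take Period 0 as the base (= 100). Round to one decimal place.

Paasche price index uses current-period quantities as weights.
ΣP(Period 1)·Q(Period 1) = 11.91×159 + 22.99×15 + 2.48×387 + 653.32×4 + 697.91×8 = 1893.69 + 344.85 + 959.76 + 2613.28 + 5583.28 = 11394.86
ΣP(Period 0)·Q(Period 1) = 8.87×159 + 21.93×15 + 2.52×387 + 586.42×4 + 511.46×8 = 1410.33 + 328.95 + 975.24 + 2345.68 + 4091.68 = 9151.88
Index = 11394.86 / 9151.88 × 100 = 124.5084

124.5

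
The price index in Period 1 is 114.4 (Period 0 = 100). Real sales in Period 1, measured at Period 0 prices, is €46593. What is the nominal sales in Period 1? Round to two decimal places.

53302.39

Nominal = Real × (Index/100) = 46593 × (114.4/100)
        = 46593 × 1.144 = 53302.3920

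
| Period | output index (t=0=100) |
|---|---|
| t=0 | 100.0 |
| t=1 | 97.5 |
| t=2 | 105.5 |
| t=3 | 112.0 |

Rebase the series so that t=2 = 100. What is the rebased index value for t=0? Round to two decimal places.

94.79

Rebased(t=0) = 100.0 / 105.5 × 100 = 94.7867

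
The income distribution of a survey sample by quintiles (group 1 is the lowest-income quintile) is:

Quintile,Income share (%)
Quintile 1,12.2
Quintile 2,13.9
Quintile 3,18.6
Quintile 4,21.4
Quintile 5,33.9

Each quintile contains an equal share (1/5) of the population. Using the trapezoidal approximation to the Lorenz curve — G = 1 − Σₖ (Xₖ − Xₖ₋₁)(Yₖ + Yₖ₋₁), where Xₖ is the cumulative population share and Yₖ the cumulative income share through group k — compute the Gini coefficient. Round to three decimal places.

Cumulative income shares Yₖ: 0.1220, 0.2610, 0.4470, 0.6610, 1.0000
Σ (Xₖ−Xₖ₋₁)(Yₖ+Yₖ₋₁) = (1/5)(0.1220+0.0000) + (1/5)(0.2610+0.1220) + (1/5)(0.4470+0.2610) + (1/5)(0.6610+0.4470) + (1/5)(1.0000+0.6610)
  = 0.0244 + 0.0766 + 0.1416 + 0.2216 + 0.3322 = 0.7964
G = 1 − 0.7964 = 0.2036

0.204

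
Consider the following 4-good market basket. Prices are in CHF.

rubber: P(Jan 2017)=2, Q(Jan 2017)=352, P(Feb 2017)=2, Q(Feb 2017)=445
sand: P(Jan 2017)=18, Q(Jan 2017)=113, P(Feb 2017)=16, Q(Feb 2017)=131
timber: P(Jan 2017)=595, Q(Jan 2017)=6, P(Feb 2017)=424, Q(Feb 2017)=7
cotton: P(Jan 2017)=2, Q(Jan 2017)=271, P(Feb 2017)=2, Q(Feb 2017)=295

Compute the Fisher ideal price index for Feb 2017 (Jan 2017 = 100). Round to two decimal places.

Laspeyres component (base-period weights):
ΣP(Feb 2017)Q(Jan 2017) = 2×352 + 16×113 + 424×6 + 2×271 = 704 + 1808 + 2544 + 542 = 5598
ΣP(Jan 2017)Q(Jan 2017) = 2×352 + 18×113 + 595×6 + 2×271 = 704 + 2034 + 3570 + 542 = 6850
L = 5598 / 6850 × 100 = 81.7226
Paasche component (current-period weights):
ΣP(Feb 2017)Q(Feb 2017) = 2×445 + 16×131 + 424×7 + 2×295 = 890 + 2096 + 2968 + 590 = 6544
ΣP(Jan 2017)Q(Feb 2017) = 2×445 + 18×131 + 595×7 + 2×295 = 890 + 2358 + 4165 + 590 = 8003
P = 6544 / 8003 × 100 = 81.7693
Fisher = √(L × P) = √(81.7226 × 81.7693) = 81.7460

81.75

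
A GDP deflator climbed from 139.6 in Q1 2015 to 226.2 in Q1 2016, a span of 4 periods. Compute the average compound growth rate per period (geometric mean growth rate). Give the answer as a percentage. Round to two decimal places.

12.82%

Growth factor = (226.2/139.6)^(1/4) = (1.620344)^(1/4) = 1.128241
Growth rate = 1.128241 − 1 = 0.128241 = 12.8241%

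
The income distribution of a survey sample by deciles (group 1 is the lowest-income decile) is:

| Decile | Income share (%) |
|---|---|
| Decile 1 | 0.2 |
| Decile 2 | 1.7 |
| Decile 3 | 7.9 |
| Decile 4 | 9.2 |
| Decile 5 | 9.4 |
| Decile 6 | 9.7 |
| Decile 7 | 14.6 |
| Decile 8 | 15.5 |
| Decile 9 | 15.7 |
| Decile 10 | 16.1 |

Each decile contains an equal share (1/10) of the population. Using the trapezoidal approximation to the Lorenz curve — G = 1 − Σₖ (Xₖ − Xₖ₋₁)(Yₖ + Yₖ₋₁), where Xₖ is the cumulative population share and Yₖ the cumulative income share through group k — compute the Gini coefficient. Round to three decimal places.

0.296

Cumulative income shares Yₖ: 0.0020, 0.0190, 0.0980, 0.1900, 0.2840, 0.3810, 0.5270, 0.6820, 0.8390, 1.0000
Σ (Xₖ−Xₖ₋₁)(Yₖ+Yₖ₋₁) = (1/10)(0.0020+0.0000) + (1/10)(0.0190+0.0020) + (1/10)(0.0980+0.0190) + (1/10)(0.1900+0.0980) + (1/10)(0.2840+0.1900) + (1/10)(0.3810+0.2840) + (1/10)(0.5270+0.3810) + (1/10)(0.6820+0.5270) + (1/10)(0.8390+0.6820) + (1/10)(1.0000+0.8390)
  = 0.0002 + 0.0021 + 0.0117 + 0.0288 + 0.0474 + 0.0665 + 0.0908 + 0.1209 + 0.1521 + 0.1839 = 0.7044
G = 1 − 0.7044 = 0.2956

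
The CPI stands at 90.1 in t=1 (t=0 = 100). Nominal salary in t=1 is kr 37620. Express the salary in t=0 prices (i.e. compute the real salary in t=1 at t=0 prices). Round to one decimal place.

41753.6

Real = Nominal ÷ (Index/100) = 37620 ÷ (90.1/100)
     = 37620 ÷ 0.901 = 41753.6071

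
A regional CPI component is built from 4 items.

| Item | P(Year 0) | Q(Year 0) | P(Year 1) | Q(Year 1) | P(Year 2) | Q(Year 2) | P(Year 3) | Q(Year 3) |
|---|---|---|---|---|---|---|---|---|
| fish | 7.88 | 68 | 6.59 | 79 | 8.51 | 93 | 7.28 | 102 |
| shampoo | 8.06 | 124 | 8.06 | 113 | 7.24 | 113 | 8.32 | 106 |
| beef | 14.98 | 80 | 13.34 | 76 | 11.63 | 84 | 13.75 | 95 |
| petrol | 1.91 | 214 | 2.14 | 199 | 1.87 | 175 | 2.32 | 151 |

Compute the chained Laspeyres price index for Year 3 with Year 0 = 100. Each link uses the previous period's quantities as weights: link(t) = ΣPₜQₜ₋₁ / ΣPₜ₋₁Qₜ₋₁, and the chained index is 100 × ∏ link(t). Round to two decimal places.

98.71

Link Year 0→Year 1:
ΣP(Year 1)Q(Year 0) = 6.59×68 + 8.06×124 + 13.34×80 + 2.14×214 = 448.12 + 999.44 + 1067.2 + 457.96 = 2972.72
ΣP(Year 0)Q(Year 0) = 7.88×68 + 8.06×124 + 14.98×80 + 1.91×214 = 535.84 + 999.44 + 1198.4 + 408.74 = 3142.42
link = 2972.72/3142.42 = 0.945997
Link Year 1→Year 2:
ΣP(Year 2)Q(Year 1) = 8.51×79 + 7.24×113 + 11.63×76 + 1.87×199 = 672.29 + 818.12 + 883.88 + 372.13 = 2746.42
ΣP(Year 1)Q(Year 1) = 6.59×79 + 8.06×113 + 13.34×76 + 2.14×199 = 520.61 + 910.78 + 1013.84 + 425.86 = 2871.09
link = 2746.42/2871.09 = 0.956577
Link Year 2→Year 3:
ΣP(Year 3)Q(Year 2) = 7.28×93 + 8.32×113 + 13.75×84 + 2.32×175 = 677.04 + 940.16 + 1155 + 406 = 3178.2
ΣP(Year 2)Q(Year 2) = 8.51×93 + 7.24×113 + 11.63×84 + 1.87×175 = 791.43 + 818.12 + 976.92 + 327.25 = 2913.72
link = 3178.2/2913.72 = 1.090771
Chained index = 100 × 0.945997 × 0.956577 × 1.090771 = 98.7059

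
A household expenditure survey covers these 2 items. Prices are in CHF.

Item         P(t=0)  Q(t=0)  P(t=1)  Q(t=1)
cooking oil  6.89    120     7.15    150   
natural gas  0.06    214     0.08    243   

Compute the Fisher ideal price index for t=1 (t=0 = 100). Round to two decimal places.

Laspeyres component (base-period weights):
ΣP(t=1)Q(t=0) = 7.15×120 + 0.08×214 = 858 + 17.12 = 875.12
ΣP(t=0)Q(t=0) = 6.89×120 + 0.06×214 = 826.8 + 12.84 = 839.64
L = 875.12 / 839.64 × 100 = 104.2256
Paasche component (current-period weights):
ΣP(t=1)Q(t=1) = 7.15×150 + 0.08×243 = 1072.5 + 19.44 = 1091.94
ΣP(t=0)Q(t=1) = 6.89×150 + 0.06×243 = 1033.5 + 14.58 = 1048.08
P = 1091.94 / 1048.08 × 100 = 104.1848
Fisher = √(L × P) = √(104.2256 × 104.1848) = 104.2052

104.21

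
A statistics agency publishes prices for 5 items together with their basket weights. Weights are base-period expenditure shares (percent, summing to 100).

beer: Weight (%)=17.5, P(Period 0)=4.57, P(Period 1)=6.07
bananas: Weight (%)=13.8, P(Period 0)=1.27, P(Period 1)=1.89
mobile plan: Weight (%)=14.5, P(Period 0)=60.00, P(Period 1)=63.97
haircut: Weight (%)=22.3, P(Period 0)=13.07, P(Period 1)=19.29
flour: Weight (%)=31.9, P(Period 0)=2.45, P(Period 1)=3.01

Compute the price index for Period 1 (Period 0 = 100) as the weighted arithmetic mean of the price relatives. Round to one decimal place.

beer: 17.5 × (6.07/4.57) = 17.5 × 1.328228 = 23.2440
bananas: 13.8 × (1.89/1.27) = 13.8 × 1.488189 = 20.5370
mobile plan: 14.5 × (63.97/60.00) = 14.5 × 1.066167 = 15.4594
haircut: 22.3 × (19.29/13.07) = 22.3 × 1.475899 = 32.9125
flour: 31.9 × (3.01/2.45) = 31.9 × 1.228571 = 39.1914
Index = Σ wᵢ·(p₁ᵢ/p₀ᵢ) = 23.2440 + 20.5370 + 15.4594 + 32.9125 + 39.1914 = 131.3444

131.3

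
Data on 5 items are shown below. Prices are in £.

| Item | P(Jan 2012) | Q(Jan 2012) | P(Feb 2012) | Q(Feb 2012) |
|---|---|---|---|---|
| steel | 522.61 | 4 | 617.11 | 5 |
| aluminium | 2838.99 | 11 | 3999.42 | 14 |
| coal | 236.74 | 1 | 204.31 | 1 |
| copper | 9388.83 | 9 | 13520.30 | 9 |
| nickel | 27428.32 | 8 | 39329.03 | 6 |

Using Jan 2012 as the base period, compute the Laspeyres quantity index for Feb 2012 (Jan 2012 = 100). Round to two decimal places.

86.42

Laspeyres quantity index uses base-period prices as weights.
ΣP(Jan 2012)·Q(Feb 2012) = 522.61×5 + 2838.99×14 + 236.74×1 + 9388.83×9 + 27428.32×6 = 2613.05 + 39745.86 + 236.74 + 84499.47 + 164569.92 = 291665.04
ΣP(Jan 2012)·Q(Jan 2012) = 522.61×4 + 2838.99×11 + 236.74×1 + 9388.83×9 + 27428.32×8 = 2090.44 + 31228.89 + 236.74 + 84499.47 + 219426.56 = 337482.1
Index = 291665.04 / 337482.1 × 100 = 86.4239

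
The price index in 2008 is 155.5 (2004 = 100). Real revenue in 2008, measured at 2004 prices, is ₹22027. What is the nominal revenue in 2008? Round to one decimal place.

34252.0

Nominal = Real × (Index/100) = 22027 × (155.5/100)
        = 22027 × 1.555 = 34251.9850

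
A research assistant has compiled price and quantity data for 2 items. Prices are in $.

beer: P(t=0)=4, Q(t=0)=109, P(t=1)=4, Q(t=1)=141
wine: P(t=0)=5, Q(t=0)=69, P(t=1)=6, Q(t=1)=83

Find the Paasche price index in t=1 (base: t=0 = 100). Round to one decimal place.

108.5

Paasche price index uses current-period quantities as weights.
ΣP(t=1)·Q(t=1) = 4×141 + 6×83 = 564 + 498 = 1062
ΣP(t=0)·Q(t=1) = 4×141 + 5×83 = 564 + 415 = 979
Index = 1062 / 979 × 100 = 108.4780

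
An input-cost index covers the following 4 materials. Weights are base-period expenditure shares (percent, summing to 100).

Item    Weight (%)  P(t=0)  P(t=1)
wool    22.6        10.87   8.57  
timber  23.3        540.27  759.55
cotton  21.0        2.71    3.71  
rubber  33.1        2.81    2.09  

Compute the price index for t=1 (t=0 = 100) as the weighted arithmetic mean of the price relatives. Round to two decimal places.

wool: 22.6 × (8.57/10.87) = 22.6 × 0.788408 = 17.8180
timber: 23.3 × (759.55/540.27) = 23.3 × 1.405871 = 32.7568
cotton: 21.0 × (3.71/2.71) = 21.0 × 1.369004 = 28.7491
rubber: 33.1 × (2.09/2.81) = 33.1 × 0.743772 = 24.6189
Index = Σ wᵢ·(p₁ᵢ/p₀ᵢ) = 17.8180 + 32.7568 + 28.7491 + 24.6189 = 103.9428

103.94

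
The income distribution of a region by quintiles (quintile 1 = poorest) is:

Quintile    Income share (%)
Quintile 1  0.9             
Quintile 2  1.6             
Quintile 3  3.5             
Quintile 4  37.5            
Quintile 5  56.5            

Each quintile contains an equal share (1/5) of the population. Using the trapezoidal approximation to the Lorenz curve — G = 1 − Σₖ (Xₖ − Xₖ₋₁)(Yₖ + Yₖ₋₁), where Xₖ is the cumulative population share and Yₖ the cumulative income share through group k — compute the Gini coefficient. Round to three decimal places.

0.588

Cumulative income shares Yₖ: 0.0090, 0.0250, 0.0600, 0.4350, 1.0000
Σ (Xₖ−Xₖ₋₁)(Yₖ+Yₖ₋₁) = (1/5)(0.0090+0.0000) + (1/5)(0.0250+0.0090) + (1/5)(0.0600+0.0250) + (1/5)(0.4350+0.0600) + (1/5)(1.0000+0.4350)
  = 0.0018 + 0.0068 + 0.0170 + 0.0990 + 0.2870 = 0.4116
G = 1 − 0.4116 = 0.5884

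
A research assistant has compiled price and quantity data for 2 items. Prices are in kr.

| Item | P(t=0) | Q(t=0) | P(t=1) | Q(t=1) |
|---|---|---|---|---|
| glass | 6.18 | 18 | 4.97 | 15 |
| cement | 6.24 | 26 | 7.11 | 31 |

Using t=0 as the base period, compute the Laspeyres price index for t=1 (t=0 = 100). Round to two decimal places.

Laspeyres price index uses base-period quantities as weights.
ΣP(t=1)·Q(t=0) = 4.97×18 + 7.11×26 = 89.46 + 184.86 = 274.32
ΣP(t=0)·Q(t=0) = 6.18×18 + 6.24×26 = 111.24 + 162.24 = 273.48
Index = 274.32 / 273.48 × 100 = 100.3072

100.31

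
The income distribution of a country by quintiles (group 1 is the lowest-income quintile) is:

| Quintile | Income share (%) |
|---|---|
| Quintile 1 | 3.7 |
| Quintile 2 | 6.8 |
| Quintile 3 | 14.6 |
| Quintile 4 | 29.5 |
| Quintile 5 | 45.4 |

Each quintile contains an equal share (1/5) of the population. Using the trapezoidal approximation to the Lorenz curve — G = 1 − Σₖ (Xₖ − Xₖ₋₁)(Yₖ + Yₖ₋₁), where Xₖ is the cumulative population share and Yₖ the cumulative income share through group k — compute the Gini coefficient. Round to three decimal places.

Cumulative income shares Yₖ: 0.0370, 0.1050, 0.2510, 0.5460, 1.0000
Σ (Xₖ−Xₖ₋₁)(Yₖ+Yₖ₋₁) = (1/5)(0.0370+0.0000) + (1/5)(0.1050+0.0370) + (1/5)(0.2510+0.1050) + (1/5)(0.5460+0.2510) + (1/5)(1.0000+0.5460)
  = 0.0074 + 0.0284 + 0.0712 + 0.1594 + 0.3092 = 0.5756
G = 1 − 0.5756 = 0.4244

0.424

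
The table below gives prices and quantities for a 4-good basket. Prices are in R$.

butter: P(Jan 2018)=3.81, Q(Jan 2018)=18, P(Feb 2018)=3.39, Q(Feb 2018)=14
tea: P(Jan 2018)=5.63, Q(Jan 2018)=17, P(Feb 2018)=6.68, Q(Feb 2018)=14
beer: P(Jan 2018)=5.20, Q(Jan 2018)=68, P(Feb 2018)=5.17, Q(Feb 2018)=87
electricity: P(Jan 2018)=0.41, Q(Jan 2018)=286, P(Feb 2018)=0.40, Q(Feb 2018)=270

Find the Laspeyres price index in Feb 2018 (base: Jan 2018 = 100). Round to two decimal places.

100.85

Laspeyres price index uses base-period quantities as weights.
ΣP(Feb 2018)·Q(Jan 2018) = 3.39×18 + 6.68×17 + 5.17×68 + 0.40×286 = 61.02 + 113.56 + 351.56 + 114.4 = 640.54
ΣP(Jan 2018)·Q(Jan 2018) = 3.81×18 + 5.63×17 + 5.20×68 + 0.41×286 = 68.58 + 95.71 + 353.6 + 117.26 = 635.15
Index = 640.54 / 635.15 × 100 = 100.8486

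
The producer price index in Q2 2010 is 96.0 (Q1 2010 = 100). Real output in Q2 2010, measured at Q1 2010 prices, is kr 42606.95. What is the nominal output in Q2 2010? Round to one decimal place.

40902.7

Nominal = Real × (Index/100) = 42606.95 × (96.0/100)
        = 42606.95 × 0.960 = 40902.6720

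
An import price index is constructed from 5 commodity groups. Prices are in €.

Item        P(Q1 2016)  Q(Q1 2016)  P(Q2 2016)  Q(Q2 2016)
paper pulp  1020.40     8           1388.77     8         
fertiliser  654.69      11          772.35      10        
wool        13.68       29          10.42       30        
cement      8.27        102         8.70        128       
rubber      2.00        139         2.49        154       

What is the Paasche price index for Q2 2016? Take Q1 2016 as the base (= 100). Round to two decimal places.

Paasche price index uses current-period quantities as weights.
ΣP(Q2 2016)·Q(Q2 2016) = 1388.77×8 + 772.35×10 + 10.42×30 + 8.70×128 + 2.49×154 = 11110.16 + 7723.5 + 312.6 + 1113.6 + 383.46 = 20643.32
ΣP(Q1 2016)·Q(Q2 2016) = 1020.40×8 + 654.69×10 + 13.68×30 + 8.27×128 + 2.00×154 = 8163.2 + 6546.9 + 410.4 + 1058.56 + 308 = 16487.06
Index = 20643.32 / 16487.06 × 100 = 125.2092

125.21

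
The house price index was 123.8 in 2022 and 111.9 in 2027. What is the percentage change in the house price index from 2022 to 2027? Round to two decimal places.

-9.61%

Change = (111.9 − 123.8) / 123.8 × 100
       = -11.9 / 123.8 × 100 = -9.6123%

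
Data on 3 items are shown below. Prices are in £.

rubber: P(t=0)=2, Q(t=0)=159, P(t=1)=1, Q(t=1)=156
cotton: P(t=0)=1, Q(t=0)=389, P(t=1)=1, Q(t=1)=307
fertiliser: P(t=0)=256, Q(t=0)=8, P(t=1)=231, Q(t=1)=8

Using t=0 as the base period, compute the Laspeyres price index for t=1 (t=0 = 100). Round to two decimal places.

86.97

Laspeyres price index uses base-period quantities as weights.
ΣP(t=1)·Q(t=0) = 1×159 + 1×389 + 231×8 = 159 + 389 + 1848 = 2396
ΣP(t=0)·Q(t=0) = 2×159 + 1×389 + 256×8 = 318 + 389 + 2048 = 2755
Index = 2396 / 2755 × 100 = 86.9691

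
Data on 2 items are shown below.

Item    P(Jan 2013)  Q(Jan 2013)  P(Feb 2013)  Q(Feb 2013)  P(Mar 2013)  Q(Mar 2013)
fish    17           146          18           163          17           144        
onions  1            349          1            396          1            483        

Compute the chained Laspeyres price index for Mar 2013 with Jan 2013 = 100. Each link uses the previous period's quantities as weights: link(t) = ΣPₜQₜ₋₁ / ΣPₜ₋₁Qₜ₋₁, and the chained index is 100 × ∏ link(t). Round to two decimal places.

Link Jan 2013→Feb 2013:
ΣP(Feb 2013)Q(Jan 2013) = 18×146 + 1×349 = 2628 + 349 = 2977
ΣP(Jan 2013)Q(Jan 2013) = 17×146 + 1×349 = 2482 + 349 = 2831
link = 2977/2831 = 1.051572
Link Feb 2013→Mar 2013:
ΣP(Mar 2013)Q(Feb 2013) = 17×163 + 1×396 = 2771 + 396 = 3167
ΣP(Feb 2013)Q(Feb 2013) = 18×163 + 1×396 = 2934 + 396 = 3330
link = 3167/3330 = 0.951051
Chained index = 100 × 1.051572 × 0.951051 = 100.0099

100.01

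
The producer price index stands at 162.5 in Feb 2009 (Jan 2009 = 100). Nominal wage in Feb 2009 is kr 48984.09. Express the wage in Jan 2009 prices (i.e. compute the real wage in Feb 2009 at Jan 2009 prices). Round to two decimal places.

30144.06

Real = Nominal ÷ (Index/100) = 48984.09 ÷ (162.5/100)
     = 48984.09 ÷ 1.625 = 30144.0554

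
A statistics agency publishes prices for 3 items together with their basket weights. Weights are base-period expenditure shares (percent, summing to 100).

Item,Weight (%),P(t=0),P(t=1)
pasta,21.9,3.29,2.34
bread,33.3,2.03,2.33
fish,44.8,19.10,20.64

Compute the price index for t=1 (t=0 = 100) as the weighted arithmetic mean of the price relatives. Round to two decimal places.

pasta: 21.9 × (2.34/3.29) = 21.9 × 0.711246 = 15.5763
bread: 33.3 × (2.33/2.03) = 33.3 × 1.147783 = 38.2212
fish: 44.8 × (20.64/19.10) = 44.8 × 1.080628 = 48.4121
Index = Σ wᵢ·(p₁ᵢ/p₀ᵢ) = 15.5763 + 38.2212 + 48.4121 = 102.2096

102.21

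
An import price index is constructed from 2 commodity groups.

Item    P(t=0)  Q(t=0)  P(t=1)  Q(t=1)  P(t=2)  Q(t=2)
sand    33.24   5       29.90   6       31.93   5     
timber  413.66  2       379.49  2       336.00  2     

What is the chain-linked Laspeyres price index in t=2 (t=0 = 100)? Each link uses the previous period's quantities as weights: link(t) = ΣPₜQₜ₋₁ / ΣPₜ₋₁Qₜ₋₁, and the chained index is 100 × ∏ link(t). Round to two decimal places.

84.15

Link t=0→t=1:
ΣP(t=1)Q(t=0) = 29.90×5 + 379.49×2 = 149.5 + 758.98 = 908.48
ΣP(t=0)Q(t=0) = 33.24×5 + 413.66×2 = 166.2 + 827.32 = 993.52
link = 908.48/993.52 = 0.914405
Link t=1→t=2:
ΣP(t=2)Q(t=1) = 31.93×6 + 336.00×2 = 191.58 + 672 = 863.58
ΣP(t=1)Q(t=1) = 29.90×6 + 379.49×2 = 179.4 + 758.98 = 938.38
link = 863.58/938.38 = 0.920288
Chained index = 100 × 0.914405 × 0.920288 = 84.1516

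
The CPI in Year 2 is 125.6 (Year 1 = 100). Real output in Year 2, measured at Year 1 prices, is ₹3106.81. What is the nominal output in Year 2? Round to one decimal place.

Nominal = Real × (Index/100) = 3106.81 × (125.6/100)
        = 3106.81 × 1.256 = 3902.1534

3902.2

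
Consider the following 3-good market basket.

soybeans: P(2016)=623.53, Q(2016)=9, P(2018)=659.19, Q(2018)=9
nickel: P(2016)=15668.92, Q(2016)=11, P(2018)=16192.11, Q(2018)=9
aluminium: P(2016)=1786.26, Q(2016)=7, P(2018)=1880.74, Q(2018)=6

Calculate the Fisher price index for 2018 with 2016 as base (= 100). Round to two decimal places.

Laspeyres component (base-period weights):
ΣP(2018)Q(2016) = 659.19×9 + 16192.11×11 + 1880.74×7 = 5932.71 + 178113.21 + 13165.18 = 197211.1
ΣP(2016)Q(2016) = 623.53×9 + 15668.92×11 + 1786.26×7 = 5611.77 + 172358.12 + 12503.82 = 190473.71
L = 197211.1 / 190473.71 × 100 = 103.5372
Paasche component (current-period weights):
ΣP(2018)Q(2018) = 659.19×9 + 16192.11×9 + 1880.74×6 = 5932.71 + 145728.99 + 11284.44 = 162946.14
ΣP(2016)Q(2018) = 623.53×9 + 15668.92×9 + 1786.26×6 = 5611.77 + 141020.28 + 10717.56 = 157349.61
P = 162946.14 / 157349.61 × 100 = 103.5567
Fisher = √(L × P) = √(103.5372 × 103.5567) = 103.5470

103.55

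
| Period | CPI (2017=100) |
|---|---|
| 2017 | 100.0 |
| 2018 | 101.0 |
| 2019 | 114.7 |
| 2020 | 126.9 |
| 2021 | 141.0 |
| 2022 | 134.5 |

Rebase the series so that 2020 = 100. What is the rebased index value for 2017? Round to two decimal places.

Rebased(2017) = 100.0 / 126.9 × 100 = 78.8022

78.80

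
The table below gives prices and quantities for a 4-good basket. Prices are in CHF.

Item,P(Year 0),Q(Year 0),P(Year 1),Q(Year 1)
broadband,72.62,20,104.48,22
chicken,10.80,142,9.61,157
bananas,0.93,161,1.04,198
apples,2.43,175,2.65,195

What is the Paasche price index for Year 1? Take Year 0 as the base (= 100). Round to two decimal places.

114.65

Paasche price index uses current-period quantities as weights.
ΣP(Year 1)·Q(Year 1) = 104.48×22 + 9.61×157 + 1.04×198 + 2.65×195 = 2298.56 + 1508.77 + 205.92 + 516.75 = 4530
ΣP(Year 0)·Q(Year 1) = 72.62×22 + 10.80×157 + 0.93×198 + 2.43×195 = 1597.64 + 1695.6 + 184.14 + 473.85 = 3951.23
Index = 4530 / 3951.23 × 100 = 114.6478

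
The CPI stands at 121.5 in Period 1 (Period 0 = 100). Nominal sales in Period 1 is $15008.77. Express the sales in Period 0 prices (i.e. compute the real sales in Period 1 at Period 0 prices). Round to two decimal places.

12352.90

Real = Nominal ÷ (Index/100) = 15008.77 ÷ (121.5/100)
     = 15008.77 ÷ 1.215 = 12352.8971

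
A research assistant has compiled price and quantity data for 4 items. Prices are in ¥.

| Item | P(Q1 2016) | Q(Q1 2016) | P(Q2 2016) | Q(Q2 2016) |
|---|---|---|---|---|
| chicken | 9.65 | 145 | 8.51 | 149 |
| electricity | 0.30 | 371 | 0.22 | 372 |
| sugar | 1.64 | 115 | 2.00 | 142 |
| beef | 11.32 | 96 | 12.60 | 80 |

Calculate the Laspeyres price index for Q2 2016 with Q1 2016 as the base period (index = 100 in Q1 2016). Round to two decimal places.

Laspeyres price index uses base-period quantities as weights.
ΣP(Q2 2016)·Q(Q1 2016) = 8.51×145 + 0.22×371 + 2.00×115 + 12.60×96 = 1233.95 + 81.62 + 230 + 1209.6 = 2755.17
ΣP(Q1 2016)·Q(Q1 2016) = 9.65×145 + 0.30×371 + 1.64×115 + 11.32×96 = 1399.25 + 111.3 + 188.6 + 1086.72 = 2785.87
Index = 2755.17 / 2785.87 × 100 = 98.8980

98.90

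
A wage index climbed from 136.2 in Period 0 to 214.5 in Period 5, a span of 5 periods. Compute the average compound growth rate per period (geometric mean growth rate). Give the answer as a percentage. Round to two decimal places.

9.51%

Growth factor = (214.5/136.2)^(1/5) = (1.574890)^(1/5) = 1.095091
Growth rate = 1.095091 − 1 = 0.095091 = 9.5091%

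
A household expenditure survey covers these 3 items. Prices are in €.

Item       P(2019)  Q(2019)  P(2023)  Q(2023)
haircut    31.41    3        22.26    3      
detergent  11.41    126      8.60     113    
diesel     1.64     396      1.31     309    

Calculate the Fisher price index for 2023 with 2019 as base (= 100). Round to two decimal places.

Laspeyres component (base-period weights):
ΣP(2023)Q(2019) = 22.26×3 + 8.60×126 + 1.31×396 = 66.78 + 1083.6 + 518.76 = 1669.14
ΣP(2019)Q(2019) = 31.41×3 + 11.41×126 + 1.64×396 = 94.23 + 1437.66 + 649.44 = 2181.33
L = 1669.14 / 2181.33 × 100 = 76.5194
Paasche component (current-period weights):
ΣP(2023)Q(2023) = 22.26×3 + 8.60×113 + 1.31×309 = 66.78 + 971.8 + 404.79 = 1443.37
ΣP(2019)Q(2023) = 31.41×3 + 11.41×113 + 1.64×309 = 94.23 + 1289.33 + 506.76 = 1890.32
P = 1443.37 / 1890.32 × 100 = 76.3559
Fisher = √(L × P) = √(76.5194 × 76.3559) = 76.4376

76.44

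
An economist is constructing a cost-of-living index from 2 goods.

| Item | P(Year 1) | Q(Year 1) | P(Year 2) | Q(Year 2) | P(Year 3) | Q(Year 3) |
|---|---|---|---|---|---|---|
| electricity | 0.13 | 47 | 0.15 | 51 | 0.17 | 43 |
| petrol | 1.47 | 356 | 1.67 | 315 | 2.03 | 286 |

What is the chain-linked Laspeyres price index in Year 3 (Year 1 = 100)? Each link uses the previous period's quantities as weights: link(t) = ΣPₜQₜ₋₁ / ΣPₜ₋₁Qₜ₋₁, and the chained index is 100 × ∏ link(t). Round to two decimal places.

Link Year 1→Year 2:
ΣP(Year 2)Q(Year 1) = 0.15×47 + 1.67×356 = 7.05 + 594.52 = 601.57
ΣP(Year 1)Q(Year 1) = 0.13×47 + 1.47×356 = 6.11 + 523.32 = 529.43
link = 601.57/529.43 = 1.136260
Link Year 2→Year 3:
ΣP(Year 3)Q(Year 2) = 0.17×51 + 2.03×315 = 8.67 + 639.45 = 648.12
ΣP(Year 2)Q(Year 2) = 0.15×51 + 1.67×315 = 7.65 + 526.05 = 533.7
link = 648.12/533.7 = 1.214390
Chained index = 100 × 1.136260 × 1.214390 = 137.9863

137.99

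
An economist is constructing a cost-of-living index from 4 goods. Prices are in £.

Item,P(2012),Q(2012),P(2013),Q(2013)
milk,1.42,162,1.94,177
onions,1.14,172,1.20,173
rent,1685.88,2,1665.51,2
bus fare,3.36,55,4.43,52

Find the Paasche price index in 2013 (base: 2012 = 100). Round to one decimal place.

Paasche price index uses current-period quantities as weights.
ΣP(2013)·Q(2013) = 1.94×177 + 1.20×173 + 1665.51×2 + 4.43×52 = 343.38 + 207.6 + 3331.02 + 230.36 = 4112.36
ΣP(2012)·Q(2013) = 1.42×177 + 1.14×173 + 1685.88×2 + 3.36×52 = 251.34 + 197.22 + 3371.76 + 174.72 = 3995.04
Index = 4112.36 / 3995.04 × 100 = 102.9366

102.9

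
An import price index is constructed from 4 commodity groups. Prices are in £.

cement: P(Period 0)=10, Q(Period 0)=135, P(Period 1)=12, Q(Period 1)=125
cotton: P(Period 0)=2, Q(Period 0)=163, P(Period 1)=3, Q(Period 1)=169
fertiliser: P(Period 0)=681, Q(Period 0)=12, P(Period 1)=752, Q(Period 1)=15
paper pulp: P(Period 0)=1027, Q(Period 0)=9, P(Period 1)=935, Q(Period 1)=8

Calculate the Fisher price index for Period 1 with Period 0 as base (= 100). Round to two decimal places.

103.06

Laspeyres component (base-period weights):
ΣP(Period 1)Q(Period 0) = 12×135 + 3×163 + 752×12 + 935×9 = 1620 + 489 + 9024 + 8415 = 19548
ΣP(Period 0)Q(Period 0) = 10×135 + 2×163 + 681×12 + 1027×9 = 1350 + 326 + 8172 + 9243 = 19091
L = 19548 / 19091 × 100 = 102.3938
Paasche component (current-period weights):
ΣP(Period 1)Q(Period 1) = 12×125 + 3×169 + 752×15 + 935×8 = 1500 + 507 + 11280 + 7480 = 20767
ΣP(Period 0)Q(Period 1) = 10×125 + 2×169 + 681×15 + 1027×8 = 1250 + 338 + 10215 + 8216 = 20019
P = 20767 / 20019 × 100 = 103.7365
Fisher = √(L × P) = √(102.3938 × 103.7365) = 103.0629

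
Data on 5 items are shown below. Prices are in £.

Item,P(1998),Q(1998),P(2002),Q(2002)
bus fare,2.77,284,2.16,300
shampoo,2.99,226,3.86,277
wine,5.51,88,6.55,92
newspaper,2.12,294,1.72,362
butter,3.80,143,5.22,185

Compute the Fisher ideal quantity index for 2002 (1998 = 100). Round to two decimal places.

117.35

Laspeyres component (base-period weights):
ΣP(1998)Q(2002) = 2.77×300 + 2.99×277 + 5.51×92 + 2.12×362 + 3.80×185 = 831 + 828.23 + 506.92 + 767.44 + 703 = 3636.59
ΣP(1998)Q(1998) = 2.77×284 + 2.99×226 + 5.51×88 + 2.12×294 + 3.80×143 = 786.68 + 675.74 + 484.88 + 623.28 + 543.4 = 3113.98
L = 3636.59 / 3113.98 × 100 = 116.7827
Paasche component (current-period weights):
ΣP(2002)Q(2002) = 2.16×300 + 3.86×277 + 6.55×92 + 1.72×362 + 5.22×185 = 648 + 1069.22 + 602.6 + 622.64 + 965.7 = 3908.16
ΣP(2002)Q(1998) = 2.16×284 + 3.86×226 + 6.55×88 + 1.72×294 + 5.22×143 = 613.44 + 872.36 + 576.4 + 505.68 + 746.46 = 3314.34
P = 3908.16 / 3314.34 × 100 = 117.9167
Fisher = √(L × P) = √(116.7827 × 117.9167) = 117.3483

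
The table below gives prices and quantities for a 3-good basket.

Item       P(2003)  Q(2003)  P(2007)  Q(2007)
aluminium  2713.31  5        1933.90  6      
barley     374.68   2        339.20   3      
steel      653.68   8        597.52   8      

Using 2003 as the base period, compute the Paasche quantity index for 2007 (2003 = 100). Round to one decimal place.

Paasche quantity index uses current-period prices as weights.
ΣP(2007)·Q(2007) = 1933.90×6 + 339.20×3 + 597.52×8 = 11603.4 + 1017.6 + 4780.16 = 17401.16
ΣP(2007)·Q(2003) = 1933.90×5 + 339.20×2 + 597.52×8 = 9669.5 + 678.4 + 4780.16 = 15128.06
Index = 17401.16 / 15128.06 × 100 = 115.0257

115.0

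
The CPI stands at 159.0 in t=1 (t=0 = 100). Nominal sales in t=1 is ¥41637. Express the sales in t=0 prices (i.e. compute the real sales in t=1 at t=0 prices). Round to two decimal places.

26186.79

Real = Nominal ÷ (Index/100) = 41637 ÷ (159.0/100)
     = 41637 ÷ 1.590 = 26186.7925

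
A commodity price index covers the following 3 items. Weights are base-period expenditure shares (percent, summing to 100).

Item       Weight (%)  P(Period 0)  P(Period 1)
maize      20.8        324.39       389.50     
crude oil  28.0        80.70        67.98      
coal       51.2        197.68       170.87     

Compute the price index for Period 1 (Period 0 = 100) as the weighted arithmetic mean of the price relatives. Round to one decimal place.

92.8

maize: 20.8 × (389.50/324.39) = 20.8 × 1.200715 = 24.9749
crude oil: 28.0 × (67.98/80.70) = 28.0 × 0.842379 = 23.5866
coal: 51.2 × (170.87/197.68) = 51.2 × 0.864377 = 44.2561
Index = Σ wᵢ·(p₁ᵢ/p₀ᵢ) = 24.9749 + 23.5866 + 44.2561 = 92.8176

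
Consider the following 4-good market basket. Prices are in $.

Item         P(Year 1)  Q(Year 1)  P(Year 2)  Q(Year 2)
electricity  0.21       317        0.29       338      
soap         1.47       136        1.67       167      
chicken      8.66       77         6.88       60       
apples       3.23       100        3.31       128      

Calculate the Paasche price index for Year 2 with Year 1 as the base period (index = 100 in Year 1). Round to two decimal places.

97.11

Paasche price index uses current-period quantities as weights.
ΣP(Year 2)·Q(Year 2) = 0.29×338 + 1.67×167 + 6.88×60 + 3.31×128 = 98.02 + 278.89 + 412.8 + 423.68 = 1213.39
ΣP(Year 1)·Q(Year 2) = 0.21×338 + 1.47×167 + 8.66×60 + 3.23×128 = 70.98 + 245.49 + 519.6 + 413.44 = 1249.51
Index = 1213.39 / 1249.51 × 100 = 97.1093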